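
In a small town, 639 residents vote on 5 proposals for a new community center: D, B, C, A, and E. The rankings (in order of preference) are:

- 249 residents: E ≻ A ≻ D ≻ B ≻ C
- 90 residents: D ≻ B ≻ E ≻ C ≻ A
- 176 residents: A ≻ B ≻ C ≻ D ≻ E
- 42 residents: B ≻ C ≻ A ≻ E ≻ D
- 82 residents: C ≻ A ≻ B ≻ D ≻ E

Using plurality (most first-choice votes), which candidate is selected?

First-place votes: D 90, B 42, C 82, A 176, E 249.
E has the most first-place votes.

E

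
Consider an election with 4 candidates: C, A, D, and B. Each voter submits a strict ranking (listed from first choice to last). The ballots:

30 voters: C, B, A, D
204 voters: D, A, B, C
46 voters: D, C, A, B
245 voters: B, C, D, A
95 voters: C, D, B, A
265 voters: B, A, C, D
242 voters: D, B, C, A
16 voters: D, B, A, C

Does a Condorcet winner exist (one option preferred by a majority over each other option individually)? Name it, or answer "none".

Checking pairwise contests:
B beats C 972–171.
C beats A 658–485.
C beats D 635–508.
D beats B 603–540.
Every option loses at least one head-to-head, so there is no Condorcet winner.

none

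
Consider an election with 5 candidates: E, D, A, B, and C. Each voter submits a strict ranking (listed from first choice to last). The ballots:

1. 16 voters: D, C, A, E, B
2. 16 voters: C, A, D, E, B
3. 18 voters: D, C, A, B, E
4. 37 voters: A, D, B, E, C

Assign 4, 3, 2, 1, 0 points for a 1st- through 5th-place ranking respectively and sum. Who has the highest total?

D

E: 16·1 + 16·1 + 18·0 + 37·1 = 69
D: 16·4 + 16·2 + 18·4 + 37·3 = 279
A: 16·2 + 16·3 + 18·2 + 37·4 = 264
B: 16·0 + 16·0 + 18·1 + 37·2 = 92
C: 16·3 + 16·4 + 18·3 + 37·0 = 166
D has the highest Borda score (279).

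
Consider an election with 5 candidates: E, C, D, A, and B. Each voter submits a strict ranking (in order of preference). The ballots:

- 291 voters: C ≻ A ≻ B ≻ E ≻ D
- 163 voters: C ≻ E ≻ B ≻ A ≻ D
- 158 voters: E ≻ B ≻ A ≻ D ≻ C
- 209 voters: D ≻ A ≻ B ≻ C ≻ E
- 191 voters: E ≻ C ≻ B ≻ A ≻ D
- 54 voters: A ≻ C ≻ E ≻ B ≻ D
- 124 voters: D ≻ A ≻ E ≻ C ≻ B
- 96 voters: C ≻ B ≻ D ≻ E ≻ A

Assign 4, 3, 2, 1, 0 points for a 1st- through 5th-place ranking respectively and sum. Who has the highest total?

C

E: 291·1 + 163·3 + 158·4 + 209·0 + 191·4 + 54·2 + 124·2 + 96·1 = 2628
C: 291·4 + 163·4 + 158·0 + 209·1 + 191·3 + 54·3 + 124·1 + 96·4 = 3268
D: 291·0 + 163·0 + 158·1 + 209·4 + 191·0 + 54·0 + 124·4 + 96·2 = 1682
A: 291·3 + 163·1 + 158·2 + 209·3 + 191·1 + 54·4 + 124·3 + 96·0 = 2758
B: 291·2 + 163·2 + 158·3 + 209·2 + 191·2 + 54·1 + 124·0 + 96·3 = 2524
C has the highest Borda score (3268).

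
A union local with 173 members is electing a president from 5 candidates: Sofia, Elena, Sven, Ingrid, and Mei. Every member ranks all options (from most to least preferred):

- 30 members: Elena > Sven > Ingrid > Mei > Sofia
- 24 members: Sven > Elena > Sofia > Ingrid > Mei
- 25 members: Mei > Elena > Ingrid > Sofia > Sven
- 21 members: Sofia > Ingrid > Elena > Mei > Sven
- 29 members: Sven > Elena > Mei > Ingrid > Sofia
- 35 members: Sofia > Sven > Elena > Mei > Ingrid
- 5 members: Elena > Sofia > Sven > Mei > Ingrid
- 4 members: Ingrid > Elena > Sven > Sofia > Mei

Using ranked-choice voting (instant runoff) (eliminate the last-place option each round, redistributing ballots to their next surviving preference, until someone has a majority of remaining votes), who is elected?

Round 1: Sofia 56, Elena 35, Sven 53, Ingrid 4, Mei 25. Eliminate Ingrid.
Round 2: Sofia 56, Elena 39, Sven 53, Mei 25. Eliminate Mei.
Round 3: Sofia 56, Elena 64, Sven 53. Eliminate Sven.
Round 4: Sofia 56, Elena 117. Elena has a majority.

Elena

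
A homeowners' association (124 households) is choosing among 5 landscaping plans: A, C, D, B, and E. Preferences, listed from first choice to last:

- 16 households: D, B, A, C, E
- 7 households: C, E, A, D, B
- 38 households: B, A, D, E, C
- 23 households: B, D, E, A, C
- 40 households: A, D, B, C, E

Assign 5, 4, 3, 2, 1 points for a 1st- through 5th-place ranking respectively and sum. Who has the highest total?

A: 16·3 + 7·3 + 38·4 + 23·2 + 40·5 = 467
C: 16·2 + 7·5 + 38·1 + 23·1 + 40·2 = 208
D: 16·5 + 7·2 + 38·3 + 23·4 + 40·4 = 460
B: 16·4 + 7·1 + 38·5 + 23·5 + 40·3 = 496
E: 16·1 + 7·4 + 38·2 + 23·3 + 40·1 = 229
B has the highest Borda score (496).

B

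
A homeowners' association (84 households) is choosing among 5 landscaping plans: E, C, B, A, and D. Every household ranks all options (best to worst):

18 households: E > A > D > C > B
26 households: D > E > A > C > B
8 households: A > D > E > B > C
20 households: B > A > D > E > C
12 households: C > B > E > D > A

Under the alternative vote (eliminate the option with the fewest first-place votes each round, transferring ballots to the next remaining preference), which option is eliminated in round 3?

E

Round 1: E 18, C 12, B 20, A 8, D 26. Eliminate A.
Round 2: E 18, C 12, B 20, D 34. Eliminate C.
Round 3: E 18, B 32, D 34. Eliminate E.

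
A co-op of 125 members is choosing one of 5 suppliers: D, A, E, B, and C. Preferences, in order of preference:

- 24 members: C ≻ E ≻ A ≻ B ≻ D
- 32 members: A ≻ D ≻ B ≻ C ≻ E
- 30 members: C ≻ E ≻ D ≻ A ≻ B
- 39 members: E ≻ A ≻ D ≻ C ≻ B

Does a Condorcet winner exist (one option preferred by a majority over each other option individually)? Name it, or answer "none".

Checking pairwise contests:
A beats D 95–30.
E beats A 93–32.
C beats E 86–39.
D beats B 101–24.
D beats C 71–54.
Every option loses at least one head-to-head, so there is no Condorcet winner.

none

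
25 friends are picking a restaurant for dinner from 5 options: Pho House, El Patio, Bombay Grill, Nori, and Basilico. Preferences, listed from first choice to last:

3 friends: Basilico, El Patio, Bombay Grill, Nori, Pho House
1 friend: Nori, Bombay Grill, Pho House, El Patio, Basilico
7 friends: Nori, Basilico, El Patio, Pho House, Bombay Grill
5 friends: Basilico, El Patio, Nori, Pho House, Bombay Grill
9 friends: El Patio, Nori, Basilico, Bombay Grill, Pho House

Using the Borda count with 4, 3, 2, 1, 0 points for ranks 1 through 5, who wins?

El Patio

Pho House: 3·0 + 1·2 + 7·1 + 5·1 + 9·0 = 14
El Patio: 3·3 + 1·1 + 7·2 + 5·3 + 9·4 = 75
Bombay Grill: 3·2 + 1·3 + 7·0 + 5·0 + 9·1 = 18
Nori: 3·1 + 1·4 + 7·4 + 5·2 + 9·3 = 72
Basilico: 3·4 + 1·0 + 7·3 + 5·4 + 9·2 = 71
El Patio has the highest Borda score (75).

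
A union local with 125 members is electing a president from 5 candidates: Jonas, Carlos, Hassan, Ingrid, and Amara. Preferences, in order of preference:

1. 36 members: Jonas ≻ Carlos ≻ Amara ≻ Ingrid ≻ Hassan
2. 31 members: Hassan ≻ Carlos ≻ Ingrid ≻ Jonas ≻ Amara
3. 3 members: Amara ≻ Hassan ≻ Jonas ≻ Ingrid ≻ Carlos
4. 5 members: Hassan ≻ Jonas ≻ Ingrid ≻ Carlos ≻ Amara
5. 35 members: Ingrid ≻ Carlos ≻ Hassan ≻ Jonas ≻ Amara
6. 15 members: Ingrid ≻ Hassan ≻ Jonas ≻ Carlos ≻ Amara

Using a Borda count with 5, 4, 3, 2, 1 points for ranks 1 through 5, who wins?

Carlos

Jonas: 36·5 + 31·2 + 3·3 + 5·4 + 35·2 + 15·3 = 386
Carlos: 36·4 + 31·4 + 3·1 + 5·2 + 35·4 + 15·2 = 451
Hassan: 36·1 + 31·5 + 3·4 + 5·5 + 35·3 + 15·4 = 393
Ingrid: 36·2 + 31·3 + 3·2 + 5·3 + 35·5 + 15·5 = 436
Amara: 36·3 + 31·1 + 3·5 + 5·1 + 35·1 + 15·1 = 209
Carlos has the highest Borda score (451).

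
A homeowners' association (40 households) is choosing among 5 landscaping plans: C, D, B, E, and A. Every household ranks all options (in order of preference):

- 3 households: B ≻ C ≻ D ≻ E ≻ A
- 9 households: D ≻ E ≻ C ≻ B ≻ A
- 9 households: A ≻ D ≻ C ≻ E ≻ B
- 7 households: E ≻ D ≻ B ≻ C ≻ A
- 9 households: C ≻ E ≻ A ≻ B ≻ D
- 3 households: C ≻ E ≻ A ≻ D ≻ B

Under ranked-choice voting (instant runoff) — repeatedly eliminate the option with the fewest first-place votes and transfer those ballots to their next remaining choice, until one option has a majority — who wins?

Round 1: C 12, D 9, B 3, E 7, A 9. Eliminate B.
Round 2: C 15, D 9, E 7, A 9. Eliminate E.
Round 3: C 15, D 16, A 9. Eliminate A.
Round 4: C 15, D 25. D has a majority.

D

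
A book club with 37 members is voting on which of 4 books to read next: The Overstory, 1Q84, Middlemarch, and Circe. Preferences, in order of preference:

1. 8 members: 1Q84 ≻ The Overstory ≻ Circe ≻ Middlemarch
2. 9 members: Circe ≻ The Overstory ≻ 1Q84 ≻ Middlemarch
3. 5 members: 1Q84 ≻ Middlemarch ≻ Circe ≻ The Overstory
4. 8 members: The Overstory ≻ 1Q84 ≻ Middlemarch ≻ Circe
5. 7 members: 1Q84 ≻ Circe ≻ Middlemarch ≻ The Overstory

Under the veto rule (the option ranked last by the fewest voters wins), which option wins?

1Q84

Last-place votes: The Overstory 12, 1Q84 0, Middlemarch 17, Circe 8.
1Q84 is ranked last by the fewest voters, so 1Q84 wins.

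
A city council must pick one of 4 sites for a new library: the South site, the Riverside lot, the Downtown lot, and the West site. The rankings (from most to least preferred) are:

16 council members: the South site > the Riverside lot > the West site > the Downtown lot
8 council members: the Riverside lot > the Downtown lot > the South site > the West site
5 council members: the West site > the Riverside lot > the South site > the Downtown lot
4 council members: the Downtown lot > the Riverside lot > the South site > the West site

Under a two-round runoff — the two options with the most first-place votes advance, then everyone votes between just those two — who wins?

the Riverside lot

Round 1 first-place votes: the South site 16, the Riverside lot 8, the Downtown lot 4, the West site 5.
the South site and the Riverside lot advance.
Runoff: the South site is preferred to the Riverside lot by 16 voters; the Riverside lot by 17.
the Riverside lot wins the runoff.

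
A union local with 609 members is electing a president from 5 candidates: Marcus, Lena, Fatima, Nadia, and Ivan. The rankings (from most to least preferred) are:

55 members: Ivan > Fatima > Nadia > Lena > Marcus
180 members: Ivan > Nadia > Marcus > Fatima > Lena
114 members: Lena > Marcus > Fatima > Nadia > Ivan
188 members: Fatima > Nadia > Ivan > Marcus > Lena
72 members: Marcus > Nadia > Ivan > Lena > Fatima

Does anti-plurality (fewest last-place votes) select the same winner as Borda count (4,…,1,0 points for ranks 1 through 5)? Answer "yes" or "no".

yes

Anti-plurality — last-place votes: Marcus 55, Lena 368, Fatima 72, Nadia 0, Ivan 114. Winner: Nadia.
Borda — scores: Marcus 1178, Lena 583, Fatima 1325, Nadia 1544, Ivan 1460. Winner: Nadia.
The two methods agree.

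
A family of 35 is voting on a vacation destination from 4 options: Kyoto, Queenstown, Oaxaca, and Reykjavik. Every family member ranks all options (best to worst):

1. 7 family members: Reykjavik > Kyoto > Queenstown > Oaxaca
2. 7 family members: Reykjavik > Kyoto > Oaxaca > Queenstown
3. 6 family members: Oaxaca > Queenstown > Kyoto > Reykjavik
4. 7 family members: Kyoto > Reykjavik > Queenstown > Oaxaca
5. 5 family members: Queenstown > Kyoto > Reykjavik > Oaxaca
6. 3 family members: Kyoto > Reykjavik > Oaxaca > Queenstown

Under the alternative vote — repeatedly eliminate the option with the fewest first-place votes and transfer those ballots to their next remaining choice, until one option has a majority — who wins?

Kyoto

Round 1: Kyoto 10, Queenstown 5, Oaxaca 6, Reykjavik 14. Eliminate Queenstown.
Round 2: Kyoto 15, Oaxaca 6, Reykjavik 14. Eliminate Oaxaca.
Round 3: Kyoto 21, Reykjavik 14. Kyoto has a majority.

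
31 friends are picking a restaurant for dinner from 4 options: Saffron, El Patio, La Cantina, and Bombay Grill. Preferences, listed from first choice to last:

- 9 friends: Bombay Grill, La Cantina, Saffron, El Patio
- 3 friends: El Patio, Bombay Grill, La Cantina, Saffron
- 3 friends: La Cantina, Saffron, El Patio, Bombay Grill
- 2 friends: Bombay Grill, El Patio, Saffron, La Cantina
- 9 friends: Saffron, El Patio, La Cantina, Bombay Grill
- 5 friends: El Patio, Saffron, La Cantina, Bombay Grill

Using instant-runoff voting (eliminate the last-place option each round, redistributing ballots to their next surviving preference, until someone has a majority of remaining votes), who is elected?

Saffron

Round 1: Saffron 9, El Patio 8, La Cantina 3, Bombay Grill 11. Eliminate La Cantina.
Round 2: Saffron 12, El Patio 8, Bombay Grill 11. Eliminate El Patio.
Round 3: Saffron 17, Bombay Grill 14. Saffron has a majority.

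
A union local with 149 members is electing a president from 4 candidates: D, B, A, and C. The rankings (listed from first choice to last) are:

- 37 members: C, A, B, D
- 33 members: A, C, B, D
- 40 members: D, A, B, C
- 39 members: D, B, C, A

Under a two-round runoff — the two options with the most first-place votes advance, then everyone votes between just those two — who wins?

D

Round 1 first-place votes: D 79, B 0, A 33, C 37.
D and C advance.
Runoff: D is preferred to C by 79 voters; C by 70.
D wins the runoff.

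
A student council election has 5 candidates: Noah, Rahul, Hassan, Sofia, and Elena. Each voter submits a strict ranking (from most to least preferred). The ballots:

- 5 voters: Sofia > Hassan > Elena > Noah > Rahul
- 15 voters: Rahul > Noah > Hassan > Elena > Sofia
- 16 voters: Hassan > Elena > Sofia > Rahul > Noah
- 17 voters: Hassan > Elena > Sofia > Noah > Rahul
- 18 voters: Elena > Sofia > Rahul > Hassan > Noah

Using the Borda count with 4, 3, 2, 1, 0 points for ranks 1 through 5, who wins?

Noah: 5·1 + 15·3 + 16·0 + 17·1 + 18·0 = 67
Rahul: 5·0 + 15·4 + 16·1 + 17·0 + 18·2 = 112
Hassan: 5·3 + 15·2 + 16·4 + 17·4 + 18·1 = 195
Sofia: 5·4 + 15·0 + 16·2 + 17·2 + 18·3 = 140
Elena: 5·2 + 15·1 + 16·3 + 17·3 + 18·4 = 196
Elena has the highest Borda score (196).

Elena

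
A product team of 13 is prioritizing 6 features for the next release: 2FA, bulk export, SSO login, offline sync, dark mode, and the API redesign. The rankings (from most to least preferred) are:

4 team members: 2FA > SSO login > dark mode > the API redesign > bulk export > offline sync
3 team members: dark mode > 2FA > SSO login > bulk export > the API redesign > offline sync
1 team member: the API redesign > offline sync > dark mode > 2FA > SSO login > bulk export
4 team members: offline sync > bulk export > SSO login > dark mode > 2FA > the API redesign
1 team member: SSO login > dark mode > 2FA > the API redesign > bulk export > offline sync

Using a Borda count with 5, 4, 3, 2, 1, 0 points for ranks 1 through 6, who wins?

SSO login

2FA: 4·5 + 3·4 + 1·2 + 4·1 + 1·3 = 41
bulk export: 4·1 + 3·2 + 1·0 + 4·4 + 1·1 = 27
SSO login: 4·4 + 3·3 + 1·1 + 4·3 + 1·5 = 43
offline sync: 4·0 + 3·0 + 1·4 + 4·5 + 1·0 = 24
dark mode: 4·3 + 3·5 + 1·3 + 4·2 + 1·4 = 42
the API redesign: 4·2 + 3·1 + 1·5 + 4·0 + 1·2 = 18
SSO login has the highest Borda score (43).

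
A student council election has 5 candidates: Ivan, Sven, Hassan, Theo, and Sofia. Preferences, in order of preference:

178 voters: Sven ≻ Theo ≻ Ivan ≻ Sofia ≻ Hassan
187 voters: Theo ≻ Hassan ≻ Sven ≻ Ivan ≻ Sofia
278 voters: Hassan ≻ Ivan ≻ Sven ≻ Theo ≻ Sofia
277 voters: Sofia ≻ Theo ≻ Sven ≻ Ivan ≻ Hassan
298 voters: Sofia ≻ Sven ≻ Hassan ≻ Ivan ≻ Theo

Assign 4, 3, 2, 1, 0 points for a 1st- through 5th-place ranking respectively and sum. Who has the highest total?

Sven

Ivan: 178·2 + 187·1 + 278·3 + 277·1 + 298·1 = 1952
Sven: 178·4 + 187·2 + 278·2 + 277·2 + 298·3 = 3090
Hassan: 178·0 + 187·3 + 278·4 + 277·0 + 298·2 = 2269
Theo: 178·3 + 187·4 + 278·1 + 277·3 + 298·0 = 2391
Sofia: 178·1 + 187·0 + 278·0 + 277·4 + 298·4 = 2478
Sven has the highest Borda score (3090).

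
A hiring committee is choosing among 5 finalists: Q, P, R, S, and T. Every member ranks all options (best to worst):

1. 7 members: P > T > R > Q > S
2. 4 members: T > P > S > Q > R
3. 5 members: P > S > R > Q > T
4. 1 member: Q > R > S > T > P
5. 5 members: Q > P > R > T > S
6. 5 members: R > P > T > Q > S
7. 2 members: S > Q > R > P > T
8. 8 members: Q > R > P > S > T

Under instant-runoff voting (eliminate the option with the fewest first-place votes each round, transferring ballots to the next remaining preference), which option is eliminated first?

Round 1: Q 14, P 12, R 5, S 2, T 4. Eliminate S.

S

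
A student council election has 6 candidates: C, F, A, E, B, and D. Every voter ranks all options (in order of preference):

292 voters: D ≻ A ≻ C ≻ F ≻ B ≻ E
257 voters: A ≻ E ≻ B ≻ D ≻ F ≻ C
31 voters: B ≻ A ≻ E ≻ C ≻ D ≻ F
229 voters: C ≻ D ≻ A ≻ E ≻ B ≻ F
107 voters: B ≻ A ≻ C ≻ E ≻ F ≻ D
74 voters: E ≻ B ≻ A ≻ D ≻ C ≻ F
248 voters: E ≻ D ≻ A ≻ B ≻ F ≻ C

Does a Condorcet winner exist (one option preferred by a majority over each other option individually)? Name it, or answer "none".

Checking pairwise contests:
A beats C 1009–229.
C beats F 733–505.
D beats A 769–469.
C beats E 628–610.
A beats B 1026–212.
E beats D 717–521.
Every option loses at least one head-to-head, so there is no Condorcet winner.

none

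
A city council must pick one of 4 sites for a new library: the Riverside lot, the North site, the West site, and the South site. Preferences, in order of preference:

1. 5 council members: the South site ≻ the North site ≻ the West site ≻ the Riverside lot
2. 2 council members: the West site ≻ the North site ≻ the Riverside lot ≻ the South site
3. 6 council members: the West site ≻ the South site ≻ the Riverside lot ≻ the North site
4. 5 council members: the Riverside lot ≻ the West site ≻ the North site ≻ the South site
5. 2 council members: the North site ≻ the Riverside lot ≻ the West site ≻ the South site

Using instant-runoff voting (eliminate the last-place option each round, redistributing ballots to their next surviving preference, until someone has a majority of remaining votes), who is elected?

Round 1: the Riverside lot 5, the North site 2, the West site 8, the South site 5. Eliminate the North site.
Round 2: the Riverside lot 7, the West site 8, the South site 5. Eliminate the South site.
Round 3: the Riverside lot 7, the West site 13. The West site has a majority.

the West site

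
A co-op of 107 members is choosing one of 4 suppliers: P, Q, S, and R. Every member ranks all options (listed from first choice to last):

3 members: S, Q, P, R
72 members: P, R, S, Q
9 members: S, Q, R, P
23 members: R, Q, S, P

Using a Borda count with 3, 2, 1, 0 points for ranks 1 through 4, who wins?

P: 3·1 + 72·3 + 9·0 + 23·0 = 219
Q: 3·2 + 72·0 + 9·2 + 23·2 = 70
S: 3·3 + 72·1 + 9·3 + 23·1 = 131
R: 3·0 + 72·2 + 9·1 + 23·3 = 222
R has the highest Borda score (222).

R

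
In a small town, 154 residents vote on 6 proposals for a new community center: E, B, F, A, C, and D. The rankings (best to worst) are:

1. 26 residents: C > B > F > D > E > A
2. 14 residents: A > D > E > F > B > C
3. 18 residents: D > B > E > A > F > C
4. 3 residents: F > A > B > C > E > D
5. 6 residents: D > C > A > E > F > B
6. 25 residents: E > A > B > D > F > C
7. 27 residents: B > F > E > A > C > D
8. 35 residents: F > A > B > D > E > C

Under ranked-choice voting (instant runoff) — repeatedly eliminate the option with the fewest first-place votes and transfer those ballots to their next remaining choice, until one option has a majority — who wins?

Round 1: E 25, B 27, F 38, A 14, C 26, D 24. Eliminate A.
Round 2: E 25, B 27, F 38, C 26, D 38. Eliminate E.
Round 3: B 52, F 38, C 26, D 38. Eliminate C.
Round 4: B 78, F 38, D 38. B has a majority.

B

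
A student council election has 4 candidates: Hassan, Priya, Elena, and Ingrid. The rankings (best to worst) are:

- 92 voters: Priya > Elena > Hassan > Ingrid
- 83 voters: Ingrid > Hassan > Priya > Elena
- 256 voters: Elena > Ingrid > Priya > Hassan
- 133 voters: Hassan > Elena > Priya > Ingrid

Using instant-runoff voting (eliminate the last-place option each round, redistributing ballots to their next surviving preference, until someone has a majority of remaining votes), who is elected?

Round 1: Hassan 133, Priya 92, Elena 256, Ingrid 83. Eliminate Ingrid.
Round 2: Hassan 216, Priya 92, Elena 256. Eliminate Priya.
Round 3: Hassan 216, Elena 348. Elena has a majority.

Elena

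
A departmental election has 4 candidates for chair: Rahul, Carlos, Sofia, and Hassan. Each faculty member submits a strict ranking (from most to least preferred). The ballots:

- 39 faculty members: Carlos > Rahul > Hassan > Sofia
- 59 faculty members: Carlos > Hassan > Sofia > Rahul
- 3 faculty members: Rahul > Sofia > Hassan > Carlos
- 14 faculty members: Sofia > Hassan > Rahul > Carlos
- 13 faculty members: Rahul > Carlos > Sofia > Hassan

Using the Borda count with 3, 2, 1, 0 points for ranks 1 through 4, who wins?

Rahul: 39·2 + 59·0 + 3·3 + 14·1 + 13·3 = 140
Carlos: 39·3 + 59·3 + 3·0 + 14·0 + 13·2 = 320
Sofia: 39·0 + 59·1 + 3·2 + 14·3 + 13·1 = 120
Hassan: 39·1 + 59·2 + 3·1 + 14·2 + 13·0 = 188
Carlos has the highest Borda score (320).

Carlos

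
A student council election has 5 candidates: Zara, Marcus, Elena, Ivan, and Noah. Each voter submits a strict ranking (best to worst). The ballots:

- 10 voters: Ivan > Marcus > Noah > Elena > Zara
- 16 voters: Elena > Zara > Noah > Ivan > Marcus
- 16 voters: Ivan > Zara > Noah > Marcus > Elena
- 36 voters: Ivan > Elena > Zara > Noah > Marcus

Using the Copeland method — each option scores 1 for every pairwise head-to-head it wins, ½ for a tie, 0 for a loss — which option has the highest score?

Ivan

Zara: beats Marcus and Noah; loses to Elena and Ivan → score 2.
Marcus: loses to Zara, Elena, Ivan, and Noah → score 0.
Elena: beats Zara, Marcus, and Noah; loses to Ivan → score 3.
Ivan: beats Zara, Marcus, Elena, and Noah → score 4.
Noah: beats Marcus; loses to Zara, Elena, and Ivan → score 1.
Ivan has the best pairwise record.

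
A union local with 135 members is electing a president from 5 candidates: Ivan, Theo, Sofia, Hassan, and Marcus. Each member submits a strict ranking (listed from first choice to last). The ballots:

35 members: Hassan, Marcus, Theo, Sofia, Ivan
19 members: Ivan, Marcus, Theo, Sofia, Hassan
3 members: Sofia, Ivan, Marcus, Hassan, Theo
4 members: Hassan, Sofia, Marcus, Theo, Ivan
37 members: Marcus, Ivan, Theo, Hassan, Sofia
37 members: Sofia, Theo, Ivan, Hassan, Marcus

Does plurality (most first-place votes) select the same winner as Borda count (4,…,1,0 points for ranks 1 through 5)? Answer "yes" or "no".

Plurality — first-place votes: Ivan 19, Theo 0, Sofia 40, Hassan 39, Marcus 37. Winner: Sofia.
Borda — scores: Ivan 270, Theo 297, Sofia 226, Hassan 233, Marcus 324. Winner: Marcus.
The two methods disagree.

no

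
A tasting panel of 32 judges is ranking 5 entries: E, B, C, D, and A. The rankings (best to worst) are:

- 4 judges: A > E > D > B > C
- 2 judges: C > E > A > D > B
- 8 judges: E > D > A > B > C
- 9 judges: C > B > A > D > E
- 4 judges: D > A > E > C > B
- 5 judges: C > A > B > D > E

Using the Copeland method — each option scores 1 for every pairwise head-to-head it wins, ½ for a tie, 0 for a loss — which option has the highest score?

E: beats B; ties C; loses to D and A → score 1.5.
B: loses to E, C, D, and A → score 0.
C: beats B; ties E, D, and A → score 2.5.
D: beats E and B; ties C; loses to A → score 2.5.
A: beats E, B, and D; ties C → score 3.5.
A has the best pairwise record.

A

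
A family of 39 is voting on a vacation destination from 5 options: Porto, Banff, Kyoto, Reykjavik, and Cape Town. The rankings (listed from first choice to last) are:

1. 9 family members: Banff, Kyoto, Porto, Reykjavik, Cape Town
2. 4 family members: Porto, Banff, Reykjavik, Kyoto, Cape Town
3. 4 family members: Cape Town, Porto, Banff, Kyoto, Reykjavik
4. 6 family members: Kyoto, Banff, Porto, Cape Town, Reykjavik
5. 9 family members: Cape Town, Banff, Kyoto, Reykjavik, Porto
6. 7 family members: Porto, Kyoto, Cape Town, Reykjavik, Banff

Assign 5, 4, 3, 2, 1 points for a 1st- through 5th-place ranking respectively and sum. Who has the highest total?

Banff

Porto: 9·3 + 4·5 + 4·4 + 6·3 + 9·1 + 7·5 = 125
Banff: 9·5 + 4·4 + 4·3 + 6·4 + 9·4 + 7·1 = 140
Kyoto: 9·4 + 4·2 + 4·2 + 6·5 + 9·3 + 7·4 = 137
Reykjavik: 9·2 + 4·3 + 4·1 + 6·1 + 9·2 + 7·2 = 72
Cape Town: 9·1 + 4·1 + 4·5 + 6·2 + 9·5 + 7·3 = 111
Banff has the highest Borda score (140).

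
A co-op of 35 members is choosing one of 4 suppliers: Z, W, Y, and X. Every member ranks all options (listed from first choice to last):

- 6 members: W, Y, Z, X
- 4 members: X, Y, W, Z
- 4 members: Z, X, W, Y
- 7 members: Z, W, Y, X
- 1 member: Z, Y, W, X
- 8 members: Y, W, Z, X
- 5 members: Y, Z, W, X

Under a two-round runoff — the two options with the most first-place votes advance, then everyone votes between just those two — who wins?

Round 1 first-place votes: Z 12, W 6, Y 13, X 4.
Y and Z advance.
Runoff: Y is preferred to Z by 23 voters; Z by 12.
Y wins the runoff.

Y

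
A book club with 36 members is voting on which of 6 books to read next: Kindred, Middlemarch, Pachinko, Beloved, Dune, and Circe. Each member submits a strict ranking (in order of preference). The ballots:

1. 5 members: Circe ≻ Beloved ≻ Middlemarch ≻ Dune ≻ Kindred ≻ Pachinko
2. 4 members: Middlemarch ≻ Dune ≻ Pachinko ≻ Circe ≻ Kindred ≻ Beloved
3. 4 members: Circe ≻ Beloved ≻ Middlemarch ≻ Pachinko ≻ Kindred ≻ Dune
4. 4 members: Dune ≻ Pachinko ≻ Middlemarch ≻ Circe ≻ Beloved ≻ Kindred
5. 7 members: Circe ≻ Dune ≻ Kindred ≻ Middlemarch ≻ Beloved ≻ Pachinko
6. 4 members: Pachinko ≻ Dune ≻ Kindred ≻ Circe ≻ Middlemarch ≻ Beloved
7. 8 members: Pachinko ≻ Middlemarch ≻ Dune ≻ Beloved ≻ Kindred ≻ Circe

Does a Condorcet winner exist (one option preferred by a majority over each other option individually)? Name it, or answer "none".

none

Checking pairwise contests:
Middlemarch beats Kindred 25–11.
Circe beats Middlemarch 20–16.
Middlemarch beats Pachinko 20–16.
Middlemarch beats Beloved 27–9.
Middlemarch beats Dune 21–15.
Pachinko beats Circe 20–16.
Every option loses at least one head-to-head, so there is no Condorcet winner.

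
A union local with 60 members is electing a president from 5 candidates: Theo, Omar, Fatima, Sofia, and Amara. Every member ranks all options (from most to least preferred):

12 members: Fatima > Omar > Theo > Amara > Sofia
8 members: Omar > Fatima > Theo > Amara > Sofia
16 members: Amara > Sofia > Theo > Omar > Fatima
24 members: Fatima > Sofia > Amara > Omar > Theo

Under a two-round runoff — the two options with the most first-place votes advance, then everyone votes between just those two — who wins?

Round 1 first-place votes: Theo 0, Omar 8, Fatima 36, Sofia 0, Amara 16.
Fatima and Amara advance.
Runoff: Fatima is preferred to Amara by 44 voters; Amara by 16.
Fatima wins the runoff.

Fatima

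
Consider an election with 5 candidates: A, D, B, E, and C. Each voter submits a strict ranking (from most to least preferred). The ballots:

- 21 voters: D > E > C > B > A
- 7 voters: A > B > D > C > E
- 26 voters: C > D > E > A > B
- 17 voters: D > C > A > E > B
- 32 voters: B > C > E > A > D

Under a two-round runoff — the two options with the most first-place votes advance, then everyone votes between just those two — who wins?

Round 1 first-place votes: A 7, D 38, B 32, E 0, C 26.
D and B advance.
Runoff: D is preferred to B by 64 voters; B by 39.
D wins the runoff.

D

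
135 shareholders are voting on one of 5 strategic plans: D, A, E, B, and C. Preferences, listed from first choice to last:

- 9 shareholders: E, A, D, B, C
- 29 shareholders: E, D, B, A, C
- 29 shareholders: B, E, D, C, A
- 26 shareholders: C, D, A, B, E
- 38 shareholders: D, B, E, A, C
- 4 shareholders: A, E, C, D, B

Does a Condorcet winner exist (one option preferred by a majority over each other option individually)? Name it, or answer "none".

Checking pairwise contests:
E beats D 71–64.
D beats A 122–13.
B beats E 93–42.
D beats B 106–29.
D beats C 105–30.
Every option loses at least one head-to-head, so there is no Condorcet winner.

none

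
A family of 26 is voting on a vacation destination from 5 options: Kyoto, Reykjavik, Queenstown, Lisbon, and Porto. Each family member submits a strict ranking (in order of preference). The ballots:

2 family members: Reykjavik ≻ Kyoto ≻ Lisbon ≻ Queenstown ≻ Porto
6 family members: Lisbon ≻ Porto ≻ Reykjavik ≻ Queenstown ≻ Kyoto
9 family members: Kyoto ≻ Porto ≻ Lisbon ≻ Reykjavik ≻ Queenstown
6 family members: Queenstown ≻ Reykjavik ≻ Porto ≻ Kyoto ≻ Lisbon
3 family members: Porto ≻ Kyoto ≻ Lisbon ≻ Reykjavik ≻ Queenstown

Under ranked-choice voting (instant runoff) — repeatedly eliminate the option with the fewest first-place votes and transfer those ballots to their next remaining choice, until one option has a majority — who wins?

Kyoto

Round 1: Kyoto 9, Reykjavik 2, Queenstown 6, Lisbon 6, Porto 3. Eliminate Reykjavik.
Round 2: Kyoto 11, Queenstown 6, Lisbon 6, Porto 3. Eliminate Porto.
Round 3: Kyoto 14, Queenstown 6, Lisbon 6. Kyoto has a majority.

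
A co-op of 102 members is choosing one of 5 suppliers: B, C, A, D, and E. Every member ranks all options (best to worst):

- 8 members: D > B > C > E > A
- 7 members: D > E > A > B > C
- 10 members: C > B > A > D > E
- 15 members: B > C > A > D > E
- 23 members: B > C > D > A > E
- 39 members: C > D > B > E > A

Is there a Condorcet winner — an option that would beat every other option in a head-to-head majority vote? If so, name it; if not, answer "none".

none

Checking pairwise contests:
D beats B 54–48.
B beats C 53–49.
B beats A 95–7.
C beats D 87–15.
B beats E 95–7.
Every option loses at least one head-to-head, so there is no Condorcet winner.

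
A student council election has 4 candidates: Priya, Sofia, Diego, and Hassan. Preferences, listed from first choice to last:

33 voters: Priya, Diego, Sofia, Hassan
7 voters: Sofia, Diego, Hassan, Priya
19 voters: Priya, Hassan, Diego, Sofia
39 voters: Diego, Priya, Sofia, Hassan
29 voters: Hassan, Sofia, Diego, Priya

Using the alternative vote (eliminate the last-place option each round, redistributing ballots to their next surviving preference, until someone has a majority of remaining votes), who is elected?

Diego

Round 1: Priya 52, Sofia 7, Diego 39, Hassan 29. Eliminate Sofia.
Round 2: Priya 52, Diego 46, Hassan 29. Eliminate Hassan.
Round 3: Priya 52, Diego 75. Diego has a majority.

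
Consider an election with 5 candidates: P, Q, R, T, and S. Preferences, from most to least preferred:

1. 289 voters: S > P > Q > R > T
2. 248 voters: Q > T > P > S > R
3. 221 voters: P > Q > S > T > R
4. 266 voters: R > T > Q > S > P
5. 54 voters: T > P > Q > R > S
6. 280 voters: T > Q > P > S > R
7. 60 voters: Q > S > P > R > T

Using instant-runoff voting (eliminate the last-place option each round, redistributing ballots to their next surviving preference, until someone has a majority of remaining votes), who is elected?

Round 1: P 221, Q 308, R 266, T 334, S 289. Eliminate P.
Round 2: Q 529, R 266, T 334, S 289. Eliminate R.
Round 3: Q 529, T 600, S 289. Eliminate S.
Round 4: Q 818, T 600. Q has a majority.

Q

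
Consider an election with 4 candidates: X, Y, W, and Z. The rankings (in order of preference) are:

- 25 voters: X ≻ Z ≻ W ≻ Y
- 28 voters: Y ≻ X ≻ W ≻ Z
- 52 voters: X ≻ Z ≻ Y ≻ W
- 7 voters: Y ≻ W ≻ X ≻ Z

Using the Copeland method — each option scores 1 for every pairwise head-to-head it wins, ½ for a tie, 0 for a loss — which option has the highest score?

X

X: beats Y, W, and Z → score 3.
Y: beats W; loses to X and Z → score 1.
W: loses to X, Y, and Z → score 0.
Z: beats Y and W; loses to X → score 2.
X has the best pairwise record.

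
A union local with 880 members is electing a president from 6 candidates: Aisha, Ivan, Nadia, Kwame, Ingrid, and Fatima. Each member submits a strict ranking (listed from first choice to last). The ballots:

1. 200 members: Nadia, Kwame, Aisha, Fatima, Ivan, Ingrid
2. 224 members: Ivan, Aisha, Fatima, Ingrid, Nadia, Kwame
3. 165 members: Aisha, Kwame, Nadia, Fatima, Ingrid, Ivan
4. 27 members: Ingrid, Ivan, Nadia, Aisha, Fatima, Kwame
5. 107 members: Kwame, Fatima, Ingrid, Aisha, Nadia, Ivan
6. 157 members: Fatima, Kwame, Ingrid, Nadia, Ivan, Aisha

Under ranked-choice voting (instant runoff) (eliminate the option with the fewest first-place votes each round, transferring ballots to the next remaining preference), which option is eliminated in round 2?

Round 1: Aisha 165, Ivan 224, Nadia 200, Kwame 107, Ingrid 27, Fatima 157. Eliminate Ingrid.
Round 2: Aisha 165, Ivan 251, Nadia 200, Kwame 107, Fatima 157. Eliminate Kwame.

Kwame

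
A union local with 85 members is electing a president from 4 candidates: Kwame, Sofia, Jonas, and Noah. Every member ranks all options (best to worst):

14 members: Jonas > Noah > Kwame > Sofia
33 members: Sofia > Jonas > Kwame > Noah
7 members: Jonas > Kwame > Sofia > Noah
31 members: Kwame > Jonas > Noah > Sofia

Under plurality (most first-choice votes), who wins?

Sofia

First-place votes: Kwame 31, Sofia 33, Jonas 21, Noah 0.
Sofia has the most first-place votes.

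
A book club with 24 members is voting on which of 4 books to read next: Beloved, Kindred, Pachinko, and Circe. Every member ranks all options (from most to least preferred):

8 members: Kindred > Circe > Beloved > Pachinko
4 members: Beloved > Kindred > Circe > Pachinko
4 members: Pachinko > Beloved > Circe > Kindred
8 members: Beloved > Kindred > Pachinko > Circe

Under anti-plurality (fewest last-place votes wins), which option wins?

Last-place votes: Beloved 0, Kindred 4, Pachinko 12, Circe 8.
Beloved is ranked last by the fewest voters, so Beloved wins.

Beloved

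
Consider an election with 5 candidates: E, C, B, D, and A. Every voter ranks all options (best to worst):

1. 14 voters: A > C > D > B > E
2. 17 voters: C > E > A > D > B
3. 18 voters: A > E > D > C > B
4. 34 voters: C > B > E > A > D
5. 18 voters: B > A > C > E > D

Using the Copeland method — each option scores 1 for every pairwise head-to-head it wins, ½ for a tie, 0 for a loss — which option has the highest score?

C

E: beats D and A; loses to C and B → score 2.
C: beats E, B, D, and A → score 4.
B: beats E, D, and A; loses to C → score 3.
D: loses to E, C, B, and A → score 0.
A: beats D; loses to E, C, and B → score 1.
C has the best pairwise record.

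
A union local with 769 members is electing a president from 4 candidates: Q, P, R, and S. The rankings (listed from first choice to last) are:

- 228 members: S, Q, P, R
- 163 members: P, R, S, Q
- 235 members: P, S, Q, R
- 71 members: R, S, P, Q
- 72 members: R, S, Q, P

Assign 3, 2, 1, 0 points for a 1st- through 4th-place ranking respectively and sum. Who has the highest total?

S

Q: 228·2 + 163·0 + 235·1 + 71·0 + 72·1 = 763
P: 228·1 + 163·3 + 235·3 + 71·1 + 72·0 = 1493
R: 228·0 + 163·2 + 235·0 + 71·3 + 72·3 = 755
S: 228·3 + 163·1 + 235·2 + 71·2 + 72·2 = 1603
S has the highest Borda score (1603).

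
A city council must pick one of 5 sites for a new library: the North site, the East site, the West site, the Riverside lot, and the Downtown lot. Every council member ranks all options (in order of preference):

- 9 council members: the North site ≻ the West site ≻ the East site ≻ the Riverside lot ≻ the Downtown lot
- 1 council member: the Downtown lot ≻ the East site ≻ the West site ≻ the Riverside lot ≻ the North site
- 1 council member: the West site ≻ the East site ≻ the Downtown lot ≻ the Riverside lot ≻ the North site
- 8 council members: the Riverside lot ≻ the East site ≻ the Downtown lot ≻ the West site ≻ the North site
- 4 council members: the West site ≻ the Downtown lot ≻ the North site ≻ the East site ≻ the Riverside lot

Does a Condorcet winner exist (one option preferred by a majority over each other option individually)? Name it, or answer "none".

the West site vs the North site: 14–9 for the West site.
the West site vs the East site: 14–9 for the West site.
the West site vs the Riverside lot: 15–8 for the West site.
the West site vs the Downtown lot: 14–9 for the West site.
the West site beats every other option head-to-head.

the West site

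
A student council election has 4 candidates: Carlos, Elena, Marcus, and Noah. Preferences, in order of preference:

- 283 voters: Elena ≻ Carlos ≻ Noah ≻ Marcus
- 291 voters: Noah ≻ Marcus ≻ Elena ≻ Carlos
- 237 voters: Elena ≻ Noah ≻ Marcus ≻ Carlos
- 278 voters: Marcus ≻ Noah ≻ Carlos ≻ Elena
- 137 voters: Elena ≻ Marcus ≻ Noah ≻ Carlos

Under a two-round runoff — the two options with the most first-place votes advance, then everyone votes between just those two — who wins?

Round 1 first-place votes: Carlos 0, Elena 657, Marcus 278, Noah 291.
Elena and Noah advance.
Runoff: Elena is preferred to Noah by 657 voters; Noah by 569.
Elena wins the runoff.

Elena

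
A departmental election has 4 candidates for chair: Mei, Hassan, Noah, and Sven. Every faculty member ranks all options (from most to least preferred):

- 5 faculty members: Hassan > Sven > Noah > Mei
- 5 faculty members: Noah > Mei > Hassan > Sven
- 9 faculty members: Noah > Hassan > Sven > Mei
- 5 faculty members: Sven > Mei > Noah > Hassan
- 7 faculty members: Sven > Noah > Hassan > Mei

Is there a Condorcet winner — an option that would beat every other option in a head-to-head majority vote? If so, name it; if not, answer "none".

Checking pairwise contests:
Hassan beats Mei 21–10.
Noah beats Hassan 26–5.
Sven beats Noah 17–14.
Hassan beats Sven 19–12.
Every option loses at least one head-to-head, so there is no Condorcet winner.

none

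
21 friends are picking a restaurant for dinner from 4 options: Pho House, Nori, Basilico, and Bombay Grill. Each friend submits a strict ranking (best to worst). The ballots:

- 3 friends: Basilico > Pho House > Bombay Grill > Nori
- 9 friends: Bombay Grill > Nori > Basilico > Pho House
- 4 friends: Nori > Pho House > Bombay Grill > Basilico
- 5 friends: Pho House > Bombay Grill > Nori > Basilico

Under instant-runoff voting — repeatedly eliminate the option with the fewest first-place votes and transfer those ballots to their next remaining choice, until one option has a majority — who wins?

Round 1: Pho House 5, Nori 4, Basilico 3, Bombay Grill 9. Eliminate Basilico.
Round 2: Pho House 8, Nori 4, Bombay Grill 9. Eliminate Nori.
Round 3: Pho House 12, Bombay Grill 9. Pho House has a majority.

Pho House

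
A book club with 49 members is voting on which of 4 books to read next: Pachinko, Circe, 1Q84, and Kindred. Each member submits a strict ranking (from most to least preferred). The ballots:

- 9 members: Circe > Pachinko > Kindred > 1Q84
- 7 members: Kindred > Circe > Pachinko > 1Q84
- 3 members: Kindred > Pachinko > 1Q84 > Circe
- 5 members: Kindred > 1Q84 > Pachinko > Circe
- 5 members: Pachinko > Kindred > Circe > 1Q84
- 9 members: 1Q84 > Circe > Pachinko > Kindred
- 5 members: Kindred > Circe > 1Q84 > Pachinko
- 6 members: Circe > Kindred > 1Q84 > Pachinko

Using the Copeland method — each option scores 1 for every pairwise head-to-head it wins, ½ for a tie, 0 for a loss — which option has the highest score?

Kindred

Pachinko: loses to Circe, 1Q84, and Kindred → score 0.
Circe: beats Pachinko and 1Q84; loses to Kindred → score 2.
1Q84: beats Pachinko; loses to Circe and Kindred → score 1.
Kindred: beats Pachinko, Circe, and 1Q84 → score 3.
Kindred has the best pairwise record.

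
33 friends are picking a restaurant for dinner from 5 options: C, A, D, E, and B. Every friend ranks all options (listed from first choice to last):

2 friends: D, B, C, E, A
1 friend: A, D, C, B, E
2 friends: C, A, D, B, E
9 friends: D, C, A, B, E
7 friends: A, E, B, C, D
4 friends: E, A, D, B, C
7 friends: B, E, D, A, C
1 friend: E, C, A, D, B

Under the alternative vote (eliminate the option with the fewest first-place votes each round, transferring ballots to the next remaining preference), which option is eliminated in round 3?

B

Round 1: C 2, A 8, D 11, E 5, B 7. Eliminate C.
Round 2: A 10, D 11, E 5, B 7. Eliminate E.
Round 3: A 15, D 11, B 7. Eliminate B.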